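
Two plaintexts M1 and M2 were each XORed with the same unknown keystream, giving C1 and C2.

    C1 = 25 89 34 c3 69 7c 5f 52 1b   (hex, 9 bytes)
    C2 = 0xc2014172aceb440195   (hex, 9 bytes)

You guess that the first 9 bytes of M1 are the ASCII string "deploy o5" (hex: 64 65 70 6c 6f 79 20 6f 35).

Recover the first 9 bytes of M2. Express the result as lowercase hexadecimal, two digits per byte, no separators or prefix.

83ed05ddaaee3b3cbb

First, C1 ⊕ C2 = (M1 ⊕ K) ⊕ (M2 ⊕ K) = M1 ⊕ M2, so the key drops out. Then M2 = (M1 ⊕ M2) ⊕ M1 over the first 9 bytes.
byte 0: (25 ^ c2) ^ 64 = e7 ^ 64 = 83
byte 1: (89 ^ 01) ^ 65 = 88 ^ 65 = ed
byte 2: (34 ^ 41) ^ 70 = 75 ^ 70 = 05
byte 3: (c3 ^ 72) ^ 6c = b1 ^ 6c = dd
byte 4: (69 ^ ac) ^ 6f = c5 ^ 6f = aa
byte 5: (7c ^ eb) ^ 79 = 97 ^ 79 = ee
byte 6: (5f ^ 44) ^ 20 = 1b ^ 20 = 3b
byte 7: (52 ^ 01) ^ 6f = 53 ^ 6f = 3c
byte 8: (1b ^ 95) ^ 35 = 8e ^ 35 = bb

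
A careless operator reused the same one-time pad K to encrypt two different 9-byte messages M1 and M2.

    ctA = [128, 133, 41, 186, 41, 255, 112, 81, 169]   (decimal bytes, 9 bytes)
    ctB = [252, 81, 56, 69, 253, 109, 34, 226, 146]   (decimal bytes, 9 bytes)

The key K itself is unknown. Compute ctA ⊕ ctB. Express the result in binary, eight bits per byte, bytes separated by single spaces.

ctA ⊕ ctB = (M1 ⊕ K) ⊕ (M2 ⊕ K) = M1 ⊕ M2 — the shared key cancels under XOR.
10000000 xor 11111100 = 01111100
10000101 xor 01010001 = 11010100
00101001 xor 00111000 = 00010001
10111010 xor 01000101 = 11111111
00101001 xor 11111101 = 11010100
11111111 xor 01101101 = 10010010
01110000 xor 00100010 = 01010010
01010001 xor 11100010 = 10110011
10101001 xor 10010010 = 00111011

01111100 11010100 00010001 11111111 11010100 10010010 01010010 10110011 00111011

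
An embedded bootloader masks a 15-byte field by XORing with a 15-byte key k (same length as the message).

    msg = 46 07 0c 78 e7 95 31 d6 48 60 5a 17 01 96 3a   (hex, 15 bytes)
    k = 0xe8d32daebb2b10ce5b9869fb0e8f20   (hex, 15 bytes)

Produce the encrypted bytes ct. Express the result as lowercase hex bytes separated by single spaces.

ae d4 21 d6 5c be 21 18 13 f8 33 ec 0f 19 1a

XOR is its own inverse, so applying the key byte-wise gives the result directly.
46 XOR e8 = ae
07 XOR d3 = d4
0c XOR 2d = 21
78 XOR ae = d6
e7 XOR bb = 5c
95 XOR 2b = be
31 XOR 10 = 21
d6 XOR ce = 18
48 XOR 5b = 13
60 XOR 98 = f8
5a XOR 69 = 33
17 XOR fb = ec
01 XOR 0e = 0f
96 XOR 8f = 19
3a XOR 20 = 1a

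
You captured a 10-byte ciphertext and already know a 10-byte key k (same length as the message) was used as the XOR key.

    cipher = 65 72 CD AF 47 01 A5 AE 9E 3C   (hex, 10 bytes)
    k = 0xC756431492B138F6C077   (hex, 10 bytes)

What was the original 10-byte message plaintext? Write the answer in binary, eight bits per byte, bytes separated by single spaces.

10100010 00100100 10001110 10111011 11010101 10110000 10011101 01011000 01011110 01001011

65 ⊕ c7 = a2
72 ⊕ 56 = 24
cd ⊕ 43 = 8e
af ⊕ 14 = bb
47 ⊕ 92 = d5
01 ⊕ b1 = b0
a5 ⊕ 38 = 9d
ae ⊕ f6 = 58
9e ⊕ c0 = 5e
3c ⊕ 77 = 4b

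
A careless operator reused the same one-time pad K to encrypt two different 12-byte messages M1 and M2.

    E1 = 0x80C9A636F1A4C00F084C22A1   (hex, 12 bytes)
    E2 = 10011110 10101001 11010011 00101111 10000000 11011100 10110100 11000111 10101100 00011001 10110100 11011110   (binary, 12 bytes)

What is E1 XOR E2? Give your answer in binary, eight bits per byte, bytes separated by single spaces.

00011110 01100000 01110101 00011001 01110001 01111000 01110100 11001000 10100100 01010101 10010110 01111111

E1 ⊕ E2 = (M1 ⊕ K) ⊕ (M2 ⊕ K) = M1 ⊕ M2 — the shared key cancels under XOR.
80 ^ 9e = 1e
c9 ^ a9 = 60
a6 ^ d3 = 75
36 ^ 2f = 19
f1 ^ 80 = 71
a4 ^ dc = 78
c0 ^ b4 = 74
0f ^ c7 = c8
08 ^ ac = a4
4c ^ 19 = 55
22 ^ b4 = 96
a1 ^ de = 7f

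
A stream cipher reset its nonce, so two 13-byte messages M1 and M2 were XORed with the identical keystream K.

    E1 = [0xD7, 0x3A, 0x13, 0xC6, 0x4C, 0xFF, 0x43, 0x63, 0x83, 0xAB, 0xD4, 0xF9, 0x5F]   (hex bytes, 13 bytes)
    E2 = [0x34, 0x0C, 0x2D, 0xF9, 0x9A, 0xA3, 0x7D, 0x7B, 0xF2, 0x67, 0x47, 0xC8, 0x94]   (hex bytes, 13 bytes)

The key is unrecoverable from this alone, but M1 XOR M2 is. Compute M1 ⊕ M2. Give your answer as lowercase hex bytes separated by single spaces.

E1 ⊕ E2 = (M1 ⊕ K) ⊕ (M2 ⊕ K) = M1 ⊕ M2 — the shared key cancels under XOR.
215 xor  52 = 227
 58 xor  12 =  54
 19 xor  45 =  62
198 xor 249 =  63
 76 xor 154 = 214
255 xor 163 =  92
 67 xor 125 =  62
 99 xor 123 =  24
131 xor 242 = 113
171 xor 103 = 204
212 xor  71 = 147
249 xor 200 =  49
 95 xor 148 = 203

e3 36 3e 3f d6 5c 3e 18 71 cc 93 31 cb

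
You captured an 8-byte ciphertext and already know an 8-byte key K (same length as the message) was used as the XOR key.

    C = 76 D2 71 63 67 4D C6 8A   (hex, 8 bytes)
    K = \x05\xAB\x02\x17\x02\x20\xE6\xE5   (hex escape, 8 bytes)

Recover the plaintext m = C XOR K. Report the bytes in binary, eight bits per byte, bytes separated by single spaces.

byte 0: 01110110 ^ 00000101 = 01110011
byte 1: 11010010 ^ 10101011 = 01111001
byte 2: 01110001 ^ 00000010 = 01110011
byte 3: 01100011 ^ 00010111 = 01110100
byte 4: 01100111 ^ 00000010 = 01100101
byte 5: 01001101 ^ 00100000 = 01101101
byte 6: 11000110 ^ 11100110 = 00100000
byte 7: 10001010 ^ 11100101 = 01101111

01110011 01111001 01110011 01110100 01100101 01101101 00100000 01101111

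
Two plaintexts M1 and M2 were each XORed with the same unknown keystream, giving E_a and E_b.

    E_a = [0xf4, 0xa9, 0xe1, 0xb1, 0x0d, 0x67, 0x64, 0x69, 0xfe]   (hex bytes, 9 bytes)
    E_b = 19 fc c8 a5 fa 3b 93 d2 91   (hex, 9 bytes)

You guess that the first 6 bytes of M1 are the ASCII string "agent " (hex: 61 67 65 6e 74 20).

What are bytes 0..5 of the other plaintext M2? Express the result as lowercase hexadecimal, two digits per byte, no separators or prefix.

First, E_a ⊕ E_b = (M1 ⊕ K) ⊕ (M2 ⊕ K) = M1 ⊕ M2, so the key drops out. Then M2 = (M1 ⊕ M2) ⊕ M1 over the first 6 bytes.
byte 0: (f4 xor 19) xor 61 = ed xor 61 = 8c
byte 1: (a9 xor fc) xor 67 = 55 xor 67 = 32
byte 2: (e1 xor c8) xor 65 = 29 xor 65 = 4c
byte 3: (b1 xor a5) xor 6e = 14 xor 6e = 7a
byte 4: (0d xor fa) xor 74 = f7 xor 74 = 83
byte 5: (67 xor 3b) xor 20 = 5c xor 20 = 7c

8c324c7a837c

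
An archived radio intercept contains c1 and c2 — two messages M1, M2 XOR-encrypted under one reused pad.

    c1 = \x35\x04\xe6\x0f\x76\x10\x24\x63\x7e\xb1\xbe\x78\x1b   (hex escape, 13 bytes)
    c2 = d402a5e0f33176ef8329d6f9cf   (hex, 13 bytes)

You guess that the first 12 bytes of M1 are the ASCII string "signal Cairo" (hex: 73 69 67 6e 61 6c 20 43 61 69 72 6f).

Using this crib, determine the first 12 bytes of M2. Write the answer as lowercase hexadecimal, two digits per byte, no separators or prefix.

First, c1 ⊕ c2 = (M1 ⊕ K) ⊕ (M2 ⊕ K) = M1 ⊕ M2, so the key drops out. Then M2 = (M1 ⊕ M2) ⊕ M1 over the first 12 bytes.
byte 0: (35 ⊕ d4) ⊕ 73 = e1 ⊕ 73 = 92
byte 1: (04 ⊕ 02) ⊕ 69 = 06 ⊕ 69 = 6f
byte 2: (e6 ⊕ a5) ⊕ 67 = 43 ⊕ 67 = 24
byte 3: (0f ⊕ e0) ⊕ 6e = ef ⊕ 6e = 81
byte 4: (76 ⊕ f3) ⊕ 61 = 85 ⊕ 61 = e4
byte 5: (10 ⊕ 31) ⊕ 6c = 21 ⊕ 6c = 4d
byte 6: (24 ⊕ 76) ⊕ 20 = 52 ⊕ 20 = 72
byte 7: (63 ⊕ ef) ⊕ 43 = 8c ⊕ 43 = cf
byte 8: (7e ⊕ 83) ⊕ 61 = fd ⊕ 61 = 9c
byte 9: (b1 ⊕ 29) ⊕ 69 = 98 ⊕ 69 = f1
byte 10: (be ⊕ d6) ⊕ 72 = 68 ⊕ 72 = 1a
byte 11: (78 ⊕ f9) ⊕ 6f = 81 ⊕ 6f = ee

926f2481e44d72cf9cf11aee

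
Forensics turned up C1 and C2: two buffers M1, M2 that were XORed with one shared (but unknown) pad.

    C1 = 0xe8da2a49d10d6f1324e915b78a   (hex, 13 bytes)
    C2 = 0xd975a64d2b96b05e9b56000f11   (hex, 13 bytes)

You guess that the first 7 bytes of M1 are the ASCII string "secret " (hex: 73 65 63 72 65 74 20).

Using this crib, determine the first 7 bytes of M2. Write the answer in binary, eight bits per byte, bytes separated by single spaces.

01000010 11001010 11101111 01110110 10011111 11101111 11111111

First, C1 ⊕ C2 = (M1 ⊕ K) ⊕ (M2 ⊕ K) = M1 ⊕ M2, so the key drops out. Then M2 = (M1 ⊕ M2) ⊕ M1 over the first 7 bytes.
byte 0: (e8 xor d9) xor 73 = 31 xor 73 = 42
byte 1: (da xor 75) xor 65 = af xor 65 = ca
byte 2: (2a xor a6) xor 63 = 8c xor 63 = ef
byte 3: (49 xor 4d) xor 72 = 04 xor 72 = 76
byte 4: (d1 xor 2b) xor 65 = fa xor 65 = 9f
byte 5: (0d xor 96) xor 74 = 9b xor 74 = ef
byte 6: (6f xor b0) xor 20 = df xor 20 = ff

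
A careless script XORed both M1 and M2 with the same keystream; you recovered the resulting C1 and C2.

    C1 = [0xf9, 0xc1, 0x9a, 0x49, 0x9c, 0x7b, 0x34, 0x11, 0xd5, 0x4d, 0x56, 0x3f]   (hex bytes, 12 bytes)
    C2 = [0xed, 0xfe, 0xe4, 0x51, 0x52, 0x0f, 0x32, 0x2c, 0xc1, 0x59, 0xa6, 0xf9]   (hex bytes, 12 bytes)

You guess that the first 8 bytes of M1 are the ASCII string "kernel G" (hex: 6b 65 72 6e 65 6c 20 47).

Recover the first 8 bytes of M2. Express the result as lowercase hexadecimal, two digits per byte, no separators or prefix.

First, C1 ⊕ C2 = (M1 ⊕ K) ⊕ (M2 ⊕ K) = M1 ⊕ M2, so the key drops out. Then M2 = (M1 ⊕ M2) ⊕ M1 over the first 8 bytes.
byte 0: (f9 ⊕ ed) ⊕ 6b = 14 ⊕ 6b = 7f
byte 1: (c1 ⊕ fe) ⊕ 65 = 3f ⊕ 65 = 5a
byte 2: (9a ⊕ e4) ⊕ 72 = 7e ⊕ 72 = 0c
byte 3: (49 ⊕ 51) ⊕ 6e = 18 ⊕ 6e = 76
byte 4: (9c ⊕ 52) ⊕ 65 = ce ⊕ 65 = ab
byte 5: (7b ⊕ 0f) ⊕ 6c = 74 ⊕ 6c = 18
byte 6: (34 ⊕ 32) ⊕ 20 = 06 ⊕ 20 = 26
byte 7: (11 ⊕ 2c) ⊕ 47 = 3d ⊕ 47 = 7a

7f5a0c76ab18267a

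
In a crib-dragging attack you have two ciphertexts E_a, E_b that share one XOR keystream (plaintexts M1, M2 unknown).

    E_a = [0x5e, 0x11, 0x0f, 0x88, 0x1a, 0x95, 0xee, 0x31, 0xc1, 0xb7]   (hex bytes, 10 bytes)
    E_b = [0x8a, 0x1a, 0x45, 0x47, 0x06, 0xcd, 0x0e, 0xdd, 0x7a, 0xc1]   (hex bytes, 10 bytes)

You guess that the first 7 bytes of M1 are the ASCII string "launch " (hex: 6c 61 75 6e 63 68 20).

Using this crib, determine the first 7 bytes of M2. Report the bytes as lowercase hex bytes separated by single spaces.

b8 6a 3f a1 7f 30 c0

First, E_a ⊕ E_b = (M1 ⊕ K) ⊕ (M2 ⊕ K) = M1 ⊕ M2, so the key drops out. Then M2 = (M1 ⊕ M2) ⊕ M1 over the first 7 bytes.
byte 0: (5e ^ 8a) ^ 6c = d4 ^ 6c = b8
byte 1: (11 ^ 1a) ^ 61 = 0b ^ 61 = 6a
byte 2: (0f ^ 45) ^ 75 = 4a ^ 75 = 3f
byte 3: (88 ^ 47) ^ 6e = cf ^ 6e = a1
byte 4: (1a ^ 06) ^ 63 = 1c ^ 63 = 7f
byte 5: (95 ^ cd) ^ 68 = 58 ^ 68 = 30
byte 6: (ee ^ 0e) ^ 20 = e0 ^ 20 = c0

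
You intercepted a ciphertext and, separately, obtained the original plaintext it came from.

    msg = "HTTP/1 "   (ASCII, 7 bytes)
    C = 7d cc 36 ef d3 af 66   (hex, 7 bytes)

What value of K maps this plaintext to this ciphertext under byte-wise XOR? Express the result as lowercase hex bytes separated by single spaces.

35 98 62 bf fc 9e 46

Since C = msg ⊕ K, XORing both sides with msg gives K = msg ⊕ C.
 72 ⊕ 125 =  53
 84 ⊕ 204 = 152
 84 ⊕  54 =  98
 80 ⊕ 239 = 191
 47 ⊕ 211 = 252
 49 ⊕ 175 = 158
 32 ⊕ 102 =  70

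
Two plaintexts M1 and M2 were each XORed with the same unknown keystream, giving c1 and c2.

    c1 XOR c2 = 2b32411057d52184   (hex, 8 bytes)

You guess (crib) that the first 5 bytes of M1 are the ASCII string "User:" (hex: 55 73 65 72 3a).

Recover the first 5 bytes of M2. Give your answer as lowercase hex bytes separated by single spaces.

Since c1 ⊕ c2 = M1 ⊕ M2, XORing with the guessed M1 bytes yields the corresponding M2 bytes: M2 = (c1 ⊕ c2) ⊕ M1.
2b ⊕ 55 = 7e
32 ⊕ 73 = 41
41 ⊕ 65 = 24
10 ⊕ 72 = 62
57 ⊕ 3a = 6d

7e 41 24 62 6d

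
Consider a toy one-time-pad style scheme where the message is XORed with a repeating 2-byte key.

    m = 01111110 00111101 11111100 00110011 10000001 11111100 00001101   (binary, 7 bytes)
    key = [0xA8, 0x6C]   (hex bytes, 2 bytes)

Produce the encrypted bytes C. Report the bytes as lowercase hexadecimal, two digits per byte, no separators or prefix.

d651545f2990a5

The 2-byte key repeats, so the effective keystream is a8 6c a8 6c a8 6c a8.
byte 0: 7e XOR a8 = d6
byte 1: 3d XOR 6c = 51
byte 2: fc XOR a8 = 54
byte 3: 33 XOR 6c = 5f
byte 4: 81 XOR a8 = 29
byte 5: fc XOR 6c = 90
byte 6: 0d XOR a8 = a5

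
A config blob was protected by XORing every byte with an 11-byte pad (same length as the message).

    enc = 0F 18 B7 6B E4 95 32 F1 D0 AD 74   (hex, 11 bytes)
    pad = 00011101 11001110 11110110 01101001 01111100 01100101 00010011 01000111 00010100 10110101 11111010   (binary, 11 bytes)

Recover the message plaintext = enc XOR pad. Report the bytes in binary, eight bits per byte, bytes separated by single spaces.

XOR is its own inverse, so applying the key byte-wise gives the result directly.
0f ^ 1d = 12
18 ^ ce = d6
b7 ^ f6 = 41
6b ^ 69 = 02
e4 ^ 7c = 98
95 ^ 65 = f0
32 ^ 13 = 21
f1 ^ 47 = b6
d0 ^ 14 = c4
ad ^ b5 = 18
74 ^ fa = 8e

00010010 11010110 01000001 00000010 10011000 11110000 00100001 10110110 11000100 00011000 10001110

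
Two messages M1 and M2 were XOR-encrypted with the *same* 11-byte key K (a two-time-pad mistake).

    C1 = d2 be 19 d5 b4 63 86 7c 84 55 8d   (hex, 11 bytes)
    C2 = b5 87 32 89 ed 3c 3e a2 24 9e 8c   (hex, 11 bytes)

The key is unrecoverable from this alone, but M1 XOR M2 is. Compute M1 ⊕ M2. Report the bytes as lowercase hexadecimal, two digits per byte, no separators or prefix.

C1 ⊕ C2 = (M1 ⊕ K) ⊕ (M2 ⊕ K) = M1 ⊕ M2 — the shared key cancels under XOR.
11010010 XOR 10110101 = 01100111
10111110 XOR 10000111 = 00111001
00011001 XOR 00110010 = 00101011
11010101 XOR 10001001 = 01011100
10110100 XOR 11101101 = 01011001
01100011 XOR 00111100 = 01011111
10000110 XOR 00111110 = 10111000
01111100 XOR 10100010 = 11011110
10000100 XOR 00100100 = 10100000
01010101 XOR 10011110 = 11001011
10001101 XOR 10001100 = 00000001

67392b5c595fb8dea0cb01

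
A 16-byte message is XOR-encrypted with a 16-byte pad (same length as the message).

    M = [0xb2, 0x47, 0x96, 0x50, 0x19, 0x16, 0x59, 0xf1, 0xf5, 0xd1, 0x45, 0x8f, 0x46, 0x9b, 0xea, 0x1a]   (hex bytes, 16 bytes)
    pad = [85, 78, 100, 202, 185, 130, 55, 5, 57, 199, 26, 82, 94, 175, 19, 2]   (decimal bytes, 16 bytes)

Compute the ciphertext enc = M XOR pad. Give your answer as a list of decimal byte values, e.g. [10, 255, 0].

b2 XOR 55 = e7
47 XOR 4e = 09
96 XOR 64 = f2
50 XOR ca = 9a
19 XOR b9 = a0
16 XOR 82 = 94
59 XOR 37 = 6e
f1 XOR 05 = f4
f5 XOR 39 = cc
d1 XOR c7 = 16
45 XOR 1a = 5f
8f XOR 52 = dd
46 XOR 5e = 18
9b XOR af = 34
ea XOR 13 = f9
1a XOR 02 = 18

[231, 9, 242, 154, 160, 148, 110, 244, 204, 22, 95, 221, 24, 52, 249, 24]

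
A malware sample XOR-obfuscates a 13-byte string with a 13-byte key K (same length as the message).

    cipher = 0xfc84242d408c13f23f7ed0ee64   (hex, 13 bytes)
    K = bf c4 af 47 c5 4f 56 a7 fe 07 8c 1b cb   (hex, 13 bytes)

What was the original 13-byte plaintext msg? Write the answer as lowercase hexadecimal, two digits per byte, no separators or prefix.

252 XOR 191 =  67
132 XOR 196 =  64
 36 XOR 175 = 139
 45 XOR  71 = 106
 64 XOR 197 = 133
140 XOR  79 = 195
 19 XOR  86 =  69
242 XOR 167 =  85
 63 XOR 254 = 193
126 XOR   7 = 121
208 XOR 140 =  92
238 XOR  27 = 245
100 XOR 203 = 175

43408b6a85c34555c1795cf5af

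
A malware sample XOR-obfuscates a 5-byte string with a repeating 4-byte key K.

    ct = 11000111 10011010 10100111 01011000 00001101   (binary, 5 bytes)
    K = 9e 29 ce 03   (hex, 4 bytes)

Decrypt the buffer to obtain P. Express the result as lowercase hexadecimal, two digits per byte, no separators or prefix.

The 4-byte key repeats, so the effective keystream is 9e 29 ce 03 9e.
byte 0: c7 xor 9e = 59
byte 1: 9a xor 29 = b3
byte 2: a7 xor ce = 69
byte 3: 58 xor 03 = 5b
byte 4: 0d xor 9e = 93

59b3695b93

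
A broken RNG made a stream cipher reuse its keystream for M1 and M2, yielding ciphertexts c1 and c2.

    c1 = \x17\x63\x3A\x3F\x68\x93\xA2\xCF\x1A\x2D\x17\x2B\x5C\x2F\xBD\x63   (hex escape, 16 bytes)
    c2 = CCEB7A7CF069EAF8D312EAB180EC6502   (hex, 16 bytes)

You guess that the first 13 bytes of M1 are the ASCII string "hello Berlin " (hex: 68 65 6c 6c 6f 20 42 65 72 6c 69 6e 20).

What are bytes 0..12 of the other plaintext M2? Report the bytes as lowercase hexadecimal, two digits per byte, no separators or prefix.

b3ed2c2ff7da0a52bb5394f4fc

First, c1 ⊕ c2 = (M1 ⊕ K) ⊕ (M2 ⊕ K) = M1 ⊕ M2, so the key drops out. Then M2 = (M1 ⊕ M2) ⊕ M1 over the first 13 bytes.
byte 0: (17 ⊕ cc) ⊕ 68 = db ⊕ 68 = b3
byte 1: (63 ⊕ eb) ⊕ 65 = 88 ⊕ 65 = ed
byte 2: (3a ⊕ 7a) ⊕ 6c = 40 ⊕ 6c = 2c
byte 3: (3f ⊕ 7c) ⊕ 6c = 43 ⊕ 6c = 2f
byte 4: (68 ⊕ f0) ⊕ 6f = 98 ⊕ 6f = f7
byte 5: (93 ⊕ 69) ⊕ 20 = fa ⊕ 20 = da
byte 6: (a2 ⊕ ea) ⊕ 42 = 48 ⊕ 42 = 0a
byte 7: (cf ⊕ f8) ⊕ 65 = 37 ⊕ 65 = 52
byte 8: (1a ⊕ d3) ⊕ 72 = c9 ⊕ 72 = bb
byte 9: (2d ⊕ 12) ⊕ 6c = 3f ⊕ 6c = 53
byte 10: (17 ⊕ ea) ⊕ 69 = fd ⊕ 69 = 94
byte 11: (2b ⊕ b1) ⊕ 6e = 9a ⊕ 6e = f4
byte 12: (5c ⊕ 80) ⊕ 20 = dc ⊕ 20 = fc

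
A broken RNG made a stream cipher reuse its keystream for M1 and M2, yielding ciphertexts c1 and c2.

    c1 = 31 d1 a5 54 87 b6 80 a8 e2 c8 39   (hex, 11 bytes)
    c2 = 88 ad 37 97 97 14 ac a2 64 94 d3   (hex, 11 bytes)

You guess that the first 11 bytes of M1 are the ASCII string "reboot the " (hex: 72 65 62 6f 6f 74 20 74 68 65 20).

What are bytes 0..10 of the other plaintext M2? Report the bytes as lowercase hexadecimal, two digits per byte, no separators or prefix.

cb19f0ac7fd60c7eee39ca

First, c1 ⊕ c2 = (M1 ⊕ K) ⊕ (M2 ⊕ K) = M1 ⊕ M2, so the key drops out. Then M2 = (M1 ⊕ M2) ⊕ M1 over the first 11 bytes.
byte 0: (31 ^ 88) ^ 72 = b9 ^ 72 = cb
byte 1: (d1 ^ ad) ^ 65 = 7c ^ 65 = 19
byte 2: (a5 ^ 37) ^ 62 = 92 ^ 62 = f0
byte 3: (54 ^ 97) ^ 6f = c3 ^ 6f = ac
byte 4: (87 ^ 97) ^ 6f = 10 ^ 6f = 7f
byte 5: (b6 ^ 14) ^ 74 = a2 ^ 74 = d6
byte 6: (80 ^ ac) ^ 20 = 2c ^ 20 = 0c
byte 7: (a8 ^ a2) ^ 74 = 0a ^ 74 = 7e
byte 8: (e2 ^ 64) ^ 68 = 86 ^ 68 = ee
byte 9: (c8 ^ 94) ^ 65 = 5c ^ 65 = 39
byte 10: (39 ^ d3) ^ 20 = ea ^ 20 = ca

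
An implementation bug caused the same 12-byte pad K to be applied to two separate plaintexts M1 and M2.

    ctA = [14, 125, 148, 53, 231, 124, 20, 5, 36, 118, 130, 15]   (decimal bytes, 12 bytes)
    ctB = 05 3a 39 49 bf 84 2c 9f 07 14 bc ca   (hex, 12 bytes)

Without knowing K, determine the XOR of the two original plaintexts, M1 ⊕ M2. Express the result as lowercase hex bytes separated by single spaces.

0b 47 ad 7c 58 f8 38 9a 23 62 3e c5

ctA ⊕ ctB = (M1 ⊕ K) ⊕ (M2 ⊕ K) = M1 ⊕ M2 — the shared key cancels under XOR.
byte 0: 0e ^ 05 = 0b
byte 1: 7d ^ 3a = 47
byte 2: 94 ^ 39 = ad
byte 3: 35 ^ 49 = 7c
byte 4: e7 ^ bf = 58
byte 5: 7c ^ 84 = f8
byte 6: 14 ^ 2c = 38
byte 7: 05 ^ 9f = 9a
byte 8: 24 ^ 07 = 23
byte 9: 76 ^ 14 = 62
byte 10: 82 ^ bc = 3e
byte 11: 0f ^ ca = c5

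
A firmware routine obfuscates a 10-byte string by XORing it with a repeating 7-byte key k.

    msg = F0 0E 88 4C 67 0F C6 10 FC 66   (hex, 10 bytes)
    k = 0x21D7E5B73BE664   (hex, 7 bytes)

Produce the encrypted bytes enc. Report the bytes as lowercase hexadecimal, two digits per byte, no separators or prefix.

d1d96dfb5ce9a2312b83

The 7-byte key repeats, so the effective keystream is 21 d7 e5 b7 3b e6 64 21 d7 e5.
byte 0: f0 ^ 21 = d1
byte 1: 0e ^ d7 = d9
byte 2: 88 ^ e5 = 6d
byte 3: 4c ^ b7 = fb
byte 4: 67 ^ 3b = 5c
byte 5: 0f ^ e6 = e9
byte 6: c6 ^ 64 = a2
byte 7: 10 ^ 21 = 31
byte 8: fc ^ d7 = 2b
byte 9: 66 ^ e5 = 83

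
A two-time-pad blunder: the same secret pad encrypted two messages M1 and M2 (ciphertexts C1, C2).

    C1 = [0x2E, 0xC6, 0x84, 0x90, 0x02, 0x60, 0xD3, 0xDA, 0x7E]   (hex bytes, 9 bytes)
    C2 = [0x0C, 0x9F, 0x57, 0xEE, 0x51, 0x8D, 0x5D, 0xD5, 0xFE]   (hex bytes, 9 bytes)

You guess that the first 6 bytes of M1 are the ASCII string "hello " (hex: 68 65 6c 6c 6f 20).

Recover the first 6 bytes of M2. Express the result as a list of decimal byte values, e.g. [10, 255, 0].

First, C1 ⊕ C2 = (M1 ⊕ K) ⊕ (M2 ⊕ K) = M1 ⊕ M2, so the key drops out. Then M2 = (M1 ⊕ M2) ⊕ M1 over the first 6 bytes.
byte 0: (2e xor 0c) xor 68 = 22 xor 68 = 4a
byte 1: (c6 xor 9f) xor 65 = 59 xor 65 = 3c
byte 2: (84 xor 57) xor 6c = d3 xor 6c = bf
byte 3: (90 xor ee) xor 6c = 7e xor 6c = 12
byte 4: (02 xor 51) xor 6f = 53 xor 6f = 3c
byte 5: (60 xor 8d) xor 20 = ed xor 20 = cd

[74, 60, 191, 18, 60, 205]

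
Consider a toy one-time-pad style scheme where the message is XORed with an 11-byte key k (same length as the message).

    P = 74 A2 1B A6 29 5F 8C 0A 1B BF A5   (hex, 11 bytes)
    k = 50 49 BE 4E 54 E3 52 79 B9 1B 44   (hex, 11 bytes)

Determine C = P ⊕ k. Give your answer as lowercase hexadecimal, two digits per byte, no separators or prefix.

24eba5e87dbcde73a2a4e1

XOR is its own inverse, so applying the key byte-wise gives the result directly.
74 ⊕ 50 = 24
a2 ⊕ 49 = eb
1b ⊕ be = a5
a6 ⊕ 4e = e8
29 ⊕ 54 = 7d
5f ⊕ e3 = bc
8c ⊕ 52 = de
0a ⊕ 79 = 73
1b ⊕ b9 = a2
bf ⊕ 1b = a4
a5 ⊕ 44 = e1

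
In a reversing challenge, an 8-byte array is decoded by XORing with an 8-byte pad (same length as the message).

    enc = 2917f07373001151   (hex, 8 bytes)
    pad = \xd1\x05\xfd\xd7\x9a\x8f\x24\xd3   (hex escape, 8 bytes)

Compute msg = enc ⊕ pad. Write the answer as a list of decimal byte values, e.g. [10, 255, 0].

byte 0:  41 XOR 209 = 248
byte 1:  23 XOR   5 =  18
byte 2: 240 XOR 253 =  13
byte 3: 115 XOR 215 = 164
byte 4: 115 XOR 154 = 233
byte 5:   0 XOR 143 = 143
byte 6:  17 XOR  36 =  53
byte 7:  81 XOR 211 = 130

[248, 18, 13, 164, 233, 143, 53, 130]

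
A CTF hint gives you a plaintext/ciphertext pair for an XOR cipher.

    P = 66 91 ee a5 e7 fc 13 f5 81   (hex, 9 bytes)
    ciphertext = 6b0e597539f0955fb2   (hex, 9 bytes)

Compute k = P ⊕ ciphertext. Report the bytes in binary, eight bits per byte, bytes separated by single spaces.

Since ciphertext = P ⊕ k, XORing both sides with P gives k = P ⊕ ciphertext.
66 XOR 6b = 0d
91 XOR 0e = 9f
ee XOR 59 = b7
a5 XOR 75 = d0
e7 XOR 39 = de
fc XOR f0 = 0c
13 XOR 95 = 86
f5 XOR 5f = aa
81 XOR b2 = 33

00001101 10011111 10110111 11010000 11011110 00001100 10000110 10101010 00110011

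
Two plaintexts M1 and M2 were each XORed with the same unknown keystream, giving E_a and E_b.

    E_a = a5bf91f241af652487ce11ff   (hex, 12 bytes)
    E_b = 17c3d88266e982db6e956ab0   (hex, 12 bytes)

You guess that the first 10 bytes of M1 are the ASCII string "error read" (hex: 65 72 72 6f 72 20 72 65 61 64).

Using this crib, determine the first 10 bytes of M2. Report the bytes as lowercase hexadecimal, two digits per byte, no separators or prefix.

First, E_a ⊕ E_b = (M1 ⊕ K) ⊕ (M2 ⊕ K) = M1 ⊕ M2, so the key drops out. Then M2 = (M1 ⊕ M2) ⊕ M1 over the first 10 bytes.
byte 0: (a5 XOR 17) XOR 65 = b2 XOR 65 = d7
byte 1: (bf XOR c3) XOR 72 = 7c XOR 72 = 0e
byte 2: (91 XOR d8) XOR 72 = 49 XOR 72 = 3b
byte 3: (f2 XOR 82) XOR 6f = 70 XOR 6f = 1f
byte 4: (41 XOR 66) XOR 72 = 27 XOR 72 = 55
byte 5: (af XOR e9) XOR 20 = 46 XOR 20 = 66
byte 6: (65 XOR 82) XOR 72 = e7 XOR 72 = 95
byte 7: (24 XOR db) XOR 65 = ff XOR 65 = 9a
byte 8: (87 XOR 6e) XOR 61 = e9 XOR 61 = 88
byte 9: (ce XOR 95) XOR 64 = 5b XOR 64 = 3f

d70e3b1f5566959a883f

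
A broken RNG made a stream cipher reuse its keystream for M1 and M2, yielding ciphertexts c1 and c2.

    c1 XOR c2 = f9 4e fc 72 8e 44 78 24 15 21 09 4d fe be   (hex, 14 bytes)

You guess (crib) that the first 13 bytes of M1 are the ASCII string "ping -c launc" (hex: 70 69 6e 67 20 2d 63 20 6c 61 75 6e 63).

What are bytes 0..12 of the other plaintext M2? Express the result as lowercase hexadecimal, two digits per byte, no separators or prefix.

89279215ae691b0479407c239d

Since c1 ⊕ c2 = M1 ⊕ M2, XORing with the guessed M1 bytes yields the corresponding M2 bytes: M2 = (c1 ⊕ c2) ⊕ M1.
f9 ⊕ 70 = 89
4e ⊕ 69 = 27
fc ⊕ 6e = 92
72 ⊕ 67 = 15
8e ⊕ 20 = ae
44 ⊕ 2d = 69
78 ⊕ 63 = 1b
24 ⊕ 20 = 04
15 ⊕ 6c = 79
21 ⊕ 61 = 40
09 ⊕ 75 = 7c
4d ⊕ 6e = 23
fe ⊕ 63 = 9d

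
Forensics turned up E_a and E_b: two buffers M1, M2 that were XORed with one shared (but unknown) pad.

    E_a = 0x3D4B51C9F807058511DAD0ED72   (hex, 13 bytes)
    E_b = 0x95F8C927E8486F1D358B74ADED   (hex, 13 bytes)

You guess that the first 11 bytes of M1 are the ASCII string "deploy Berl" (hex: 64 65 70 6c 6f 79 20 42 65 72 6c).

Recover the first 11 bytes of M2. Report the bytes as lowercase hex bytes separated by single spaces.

cc d6 e8 82 7f 36 4a da 41 23 c8

First, E_a ⊕ E_b = (M1 ⊕ K) ⊕ (M2 ⊕ K) = M1 ⊕ M2, so the key drops out. Then M2 = (M1 ⊕ M2) ⊕ M1 over the first 11 bytes.
byte 0: (3d ^ 95) ^ 64 = a8 ^ 64 = cc
byte 1: (4b ^ f8) ^ 65 = b3 ^ 65 = d6
byte 2: (51 ^ c9) ^ 70 = 98 ^ 70 = e8
byte 3: (c9 ^ 27) ^ 6c = ee ^ 6c = 82
byte 4: (f8 ^ e8) ^ 6f = 10 ^ 6f = 7f
byte 5: (07 ^ 48) ^ 79 = 4f ^ 79 = 36
byte 6: (05 ^ 6f) ^ 20 = 6a ^ 20 = 4a
byte 7: (85 ^ 1d) ^ 42 = 98 ^ 42 = da
byte 8: (11 ^ 35) ^ 65 = 24 ^ 65 = 41
byte 9: (da ^ 8b) ^ 72 = 51 ^ 72 = 23
byte 10: (d0 ^ 74) ^ 6c = a4 ^ 6c = c8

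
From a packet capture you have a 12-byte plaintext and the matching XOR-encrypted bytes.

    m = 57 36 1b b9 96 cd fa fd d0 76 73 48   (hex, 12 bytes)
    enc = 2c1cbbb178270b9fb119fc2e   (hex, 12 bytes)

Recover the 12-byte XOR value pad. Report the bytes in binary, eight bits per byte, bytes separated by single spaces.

Since enc = m ⊕ pad, XORing both sides with m gives pad = m ⊕ enc.
byte 0:  87 ^  44 = 123
byte 1:  54 ^  28 =  42
byte 2:  27 ^ 187 = 160
byte 3: 185 ^ 177 =   8
byte 4: 150 ^ 120 = 238
byte 5: 205 ^  39 = 234
byte 6: 250 ^  11 = 241
byte 7: 253 ^ 159 =  98
byte 8: 208 ^ 177 =  97
byte 9: 118 ^  25 = 111
byte 10: 115 ^ 252 = 143
byte 11:  72 ^  46 = 102

01111011 00101010 10100000 00001000 11101110 11101010 11110001 01100010 01100001 01101111 10001111 01100110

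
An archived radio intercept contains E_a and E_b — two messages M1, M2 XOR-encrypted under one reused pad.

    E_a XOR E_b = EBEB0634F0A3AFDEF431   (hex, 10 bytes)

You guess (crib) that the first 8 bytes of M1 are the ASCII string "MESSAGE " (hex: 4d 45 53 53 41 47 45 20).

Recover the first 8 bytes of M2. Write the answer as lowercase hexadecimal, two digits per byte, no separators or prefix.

Since E_a ⊕ E_b = M1 ⊕ M2, XORing with the guessed M1 bytes yields the corresponding M2 bytes: M2 = (E_a ⊕ E_b) ⊕ M1.
eb XOR 4d = a6
eb XOR 45 = ae
06 XOR 53 = 55
34 XOR 53 = 67
f0 XOR 41 = b1
a3 XOR 47 = e4
af XOR 45 = ea
de XOR 20 = fe

a6ae5567b1e4eafe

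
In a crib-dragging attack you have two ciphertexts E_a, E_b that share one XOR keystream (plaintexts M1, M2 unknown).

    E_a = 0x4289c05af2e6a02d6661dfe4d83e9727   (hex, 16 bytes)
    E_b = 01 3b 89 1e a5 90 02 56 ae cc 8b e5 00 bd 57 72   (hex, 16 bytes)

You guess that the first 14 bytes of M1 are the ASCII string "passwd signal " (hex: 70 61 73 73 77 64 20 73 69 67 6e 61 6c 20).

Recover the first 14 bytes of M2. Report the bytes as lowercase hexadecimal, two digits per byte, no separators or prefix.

First, E_a ⊕ E_b = (M1 ⊕ K) ⊕ (M2 ⊕ K) = M1 ⊕ M2, so the key drops out. Then M2 = (M1 ⊕ M2) ⊕ M1 over the first 14 bytes.
byte 0: (42 ⊕ 01) ⊕ 70 = 43 ⊕ 70 = 33
byte 1: (89 ⊕ 3b) ⊕ 61 = b2 ⊕ 61 = d3
byte 2: (c0 ⊕ 89) ⊕ 73 = 49 ⊕ 73 = 3a
byte 3: (5a ⊕ 1e) ⊕ 73 = 44 ⊕ 73 = 37
byte 4: (f2 ⊕ a5) ⊕ 77 = 57 ⊕ 77 = 20
byte 5: (e6 ⊕ 90) ⊕ 64 = 76 ⊕ 64 = 12
byte 6: (a0 ⊕ 02) ⊕ 20 = a2 ⊕ 20 = 82
byte 7: (2d ⊕ 56) ⊕ 73 = 7b ⊕ 73 = 08
byte 8: (66 ⊕ ae) ⊕ 69 = c8 ⊕ 69 = a1
byte 9: (61 ⊕ cc) ⊕ 67 = ad ⊕ 67 = ca
byte 10: (df ⊕ 8b) ⊕ 6e = 54 ⊕ 6e = 3a
byte 11: (e4 ⊕ e5) ⊕ 61 = 01 ⊕ 61 = 60
byte 12: (d8 ⊕ 00) ⊕ 6c = d8 ⊕ 6c = b4
byte 13: (3e ⊕ bd) ⊕ 20 = 83 ⊕ 20 = a3

33d33a3720128208a1ca3a60b4a3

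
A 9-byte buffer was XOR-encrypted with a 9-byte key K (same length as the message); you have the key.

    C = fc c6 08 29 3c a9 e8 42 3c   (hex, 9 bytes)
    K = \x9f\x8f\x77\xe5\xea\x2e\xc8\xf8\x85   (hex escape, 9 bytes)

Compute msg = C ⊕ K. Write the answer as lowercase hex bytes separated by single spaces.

XOR is its own inverse, so applying the key byte-wise gives the result directly.
252 xor 159 =  99
198 xor 143 =  73
  8 xor 119 = 127
 41 xor 229 = 204
 60 xor 234 = 214
169 xor  46 = 135
232 xor 200 =  32
 66 xor 248 = 186
 60 xor 133 = 185

63 49 7f cc d6 87 20 ba b9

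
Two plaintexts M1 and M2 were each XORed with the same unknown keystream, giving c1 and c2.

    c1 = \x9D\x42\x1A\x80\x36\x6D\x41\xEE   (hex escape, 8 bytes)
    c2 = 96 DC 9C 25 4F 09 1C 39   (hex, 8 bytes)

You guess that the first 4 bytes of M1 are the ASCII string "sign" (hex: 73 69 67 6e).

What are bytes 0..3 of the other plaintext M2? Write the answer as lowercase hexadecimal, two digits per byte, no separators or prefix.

78f7e1cb

First, c1 ⊕ c2 = (M1 ⊕ K) ⊕ (M2 ⊕ K) = M1 ⊕ M2, so the key drops out. Then M2 = (M1 ⊕ M2) ⊕ M1 over the first 4 bytes.
byte 0: (9d XOR 96) XOR 73 = 0b XOR 73 = 78
byte 1: (42 XOR dc) XOR 69 = 9e XOR 69 = f7
byte 2: (1a XOR 9c) XOR 67 = 86 XOR 67 = e1
byte 3: (80 XOR 25) XOR 6e = a5 XOR 6e = cb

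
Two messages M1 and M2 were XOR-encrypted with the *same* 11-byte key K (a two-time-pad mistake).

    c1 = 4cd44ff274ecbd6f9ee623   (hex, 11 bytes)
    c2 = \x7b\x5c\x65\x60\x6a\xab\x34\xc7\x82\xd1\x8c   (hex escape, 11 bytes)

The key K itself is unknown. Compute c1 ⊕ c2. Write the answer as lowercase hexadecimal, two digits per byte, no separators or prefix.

37882a921e4789a81c37af

c1 ⊕ c2 = (M1 ⊕ K) ⊕ (M2 ⊕ K) = M1 ⊕ M2 — the shared key cancels under XOR.
byte 0: 01001100 ⊕ 01111011 = 00110111
byte 1: 11010100 ⊕ 01011100 = 10001000
byte 2: 01001111 ⊕ 01100101 = 00101010
byte 3: 11110010 ⊕ 01100000 = 10010010
byte 4: 01110100 ⊕ 01101010 = 00011110
byte 5: 11101100 ⊕ 10101011 = 01000111
byte 6: 10111101 ⊕ 00110100 = 10001001
byte 7: 01101111 ⊕ 11000111 = 10101000
byte 8: 10011110 ⊕ 10000010 = 00011100
byte 9: 11100110 ⊕ 11010001 = 00110111
byte 10: 00100011 ⊕ 10001100 = 10101111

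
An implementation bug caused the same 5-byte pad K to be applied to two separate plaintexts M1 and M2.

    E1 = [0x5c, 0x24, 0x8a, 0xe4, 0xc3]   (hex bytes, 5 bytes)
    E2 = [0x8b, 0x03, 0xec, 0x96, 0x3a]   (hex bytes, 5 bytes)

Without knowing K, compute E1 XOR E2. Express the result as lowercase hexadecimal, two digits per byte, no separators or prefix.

E1 ⊕ E2 = (M1 ⊕ K) ⊕ (M2 ⊕ K) = M1 ⊕ M2 — the shared key cancels under XOR.
 92 ^ 139 = 215
 36 ^   3 =  39
138 ^ 236 = 102
228 ^ 150 = 114
195 ^  58 = 249

d7276672f9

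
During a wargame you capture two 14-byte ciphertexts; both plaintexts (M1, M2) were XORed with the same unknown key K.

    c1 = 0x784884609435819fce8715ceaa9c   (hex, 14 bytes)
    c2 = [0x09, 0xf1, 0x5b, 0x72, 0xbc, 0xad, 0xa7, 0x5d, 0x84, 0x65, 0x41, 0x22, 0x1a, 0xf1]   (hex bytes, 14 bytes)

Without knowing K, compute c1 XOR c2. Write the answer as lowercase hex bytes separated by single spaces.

c1 ⊕ c2 = (M1 ⊕ K) ⊕ (M2 ⊕ K) = M1 ⊕ M2 — the shared key cancels under XOR.
120 ⊕   9 = 113
 72 ⊕ 241 = 185
132 ⊕  91 = 223
 96 ⊕ 114 =  18
148 ⊕ 188 =  40
 53 ⊕ 173 = 152
129 ⊕ 167 =  38
159 ⊕  93 = 194
206 ⊕ 132 =  74
135 ⊕ 101 = 226
 21 ⊕  65 =  84
206 ⊕  34 = 236
170 ⊕  26 = 176
156 ⊕ 241 = 109

71 b9 df 12 28 98 26 c2 4a e2 54 ec b0 6d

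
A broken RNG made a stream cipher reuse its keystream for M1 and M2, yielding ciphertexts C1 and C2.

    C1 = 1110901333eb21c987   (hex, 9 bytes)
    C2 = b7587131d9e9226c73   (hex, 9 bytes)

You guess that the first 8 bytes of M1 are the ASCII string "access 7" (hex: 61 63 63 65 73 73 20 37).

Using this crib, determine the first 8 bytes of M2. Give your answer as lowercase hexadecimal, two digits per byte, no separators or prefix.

c72b824799712392

First, C1 ⊕ C2 = (M1 ⊕ K) ⊕ (M2 ⊕ K) = M1 ⊕ M2, so the key drops out. Then M2 = (M1 ⊕ M2) ⊕ M1 over the first 8 bytes.
byte 0: (11 XOR b7) XOR 61 = a6 XOR 61 = c7
byte 1: (10 XOR 58) XOR 63 = 48 XOR 63 = 2b
byte 2: (90 XOR 71) XOR 63 = e1 XOR 63 = 82
byte 3: (13 XOR 31) XOR 65 = 22 XOR 65 = 47
byte 4: (33 XOR d9) XOR 73 = ea XOR 73 = 99
byte 5: (eb XOR e9) XOR 73 = 02 XOR 73 = 71
byte 6: (21 XOR 22) XOR 20 = 03 XOR 20 = 23
byte 7: (c9 XOR 6c) XOR 37 = a5 XOR 37 = 92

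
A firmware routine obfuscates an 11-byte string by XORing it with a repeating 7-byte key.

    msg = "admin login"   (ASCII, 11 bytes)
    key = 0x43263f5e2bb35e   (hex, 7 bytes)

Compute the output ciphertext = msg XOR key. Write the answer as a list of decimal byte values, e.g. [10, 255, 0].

The 7-byte key repeats, so the effective keystream is 43 26 3f 5e 2b b3 5e 43 26 3f 5e.
byte 0: 61 ^ 43 = 22
byte 1: 64 ^ 26 = 42
byte 2: 6d ^ 3f = 52
byte 3: 69 ^ 5e = 37
byte 4: 6e ^ 2b = 45
byte 5: 20 ^ b3 = 93
byte 6: 6c ^ 5e = 32
byte 7: 6f ^ 43 = 2c
byte 8: 67 ^ 26 = 41
byte 9: 69 ^ 3f = 56
byte 10: 6e ^ 5e = 30

[34, 66, 82, 55, 69, 147, 50, 44, 65, 86, 48]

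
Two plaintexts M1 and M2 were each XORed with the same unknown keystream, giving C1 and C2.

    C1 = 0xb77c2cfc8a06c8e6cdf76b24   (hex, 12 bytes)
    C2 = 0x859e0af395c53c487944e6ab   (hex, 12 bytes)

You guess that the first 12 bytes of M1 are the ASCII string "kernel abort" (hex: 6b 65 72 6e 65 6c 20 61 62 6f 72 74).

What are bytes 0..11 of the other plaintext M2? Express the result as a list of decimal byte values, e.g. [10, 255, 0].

First, C1 ⊕ C2 = (M1 ⊕ K) ⊕ (M2 ⊕ K) = M1 ⊕ M2, so the key drops out. Then M2 = (M1 ⊕ M2) ⊕ M1 over the first 12 bytes.
byte 0: (b7 ⊕ 85) ⊕ 6b = 32 ⊕ 6b = 59
byte 1: (7c ⊕ 9e) ⊕ 65 = e2 ⊕ 65 = 87
byte 2: (2c ⊕ 0a) ⊕ 72 = 26 ⊕ 72 = 54
byte 3: (fc ⊕ f3) ⊕ 6e = 0f ⊕ 6e = 61
byte 4: (8a ⊕ 95) ⊕ 65 = 1f ⊕ 65 = 7a
byte 5: (06 ⊕ c5) ⊕ 6c = c3 ⊕ 6c = af
byte 6: (c8 ⊕ 3c) ⊕ 20 = f4 ⊕ 20 = d4
byte 7: (e6 ⊕ 48) ⊕ 61 = ae ⊕ 61 = cf
byte 8: (cd ⊕ 79) ⊕ 62 = b4 ⊕ 62 = d6
byte 9: (f7 ⊕ 44) ⊕ 6f = b3 ⊕ 6f = dc
byte 10: (6b ⊕ e6) ⊕ 72 = 8d ⊕ 72 = ff
byte 11: (24 ⊕ ab) ⊕ 74 = 8f ⊕ 74 = fb

[89, 135, 84, 97, 122, 175, 212, 207, 214, 220, 255, 251]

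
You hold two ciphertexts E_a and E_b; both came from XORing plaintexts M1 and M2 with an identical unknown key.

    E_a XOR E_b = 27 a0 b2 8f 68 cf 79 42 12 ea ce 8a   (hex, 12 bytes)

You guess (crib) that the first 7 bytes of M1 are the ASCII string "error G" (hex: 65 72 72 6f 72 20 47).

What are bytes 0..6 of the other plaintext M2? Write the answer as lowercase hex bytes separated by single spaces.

42 d2 c0 e0 1a ef 3e

Since E_a ⊕ E_b = M1 ⊕ M2, XORing with the guessed M1 bytes yields the corresponding M2 bytes: M2 = (E_a ⊕ E_b) ⊕ M1.
byte 0: 27 xor 65 = 42
byte 1: a0 xor 72 = d2
byte 2: b2 xor 72 = c0
byte 3: 8f xor 6f = e0
byte 4: 68 xor 72 = 1a
byte 5: cf xor 20 = ef
byte 6: 79 xor 47 = 3e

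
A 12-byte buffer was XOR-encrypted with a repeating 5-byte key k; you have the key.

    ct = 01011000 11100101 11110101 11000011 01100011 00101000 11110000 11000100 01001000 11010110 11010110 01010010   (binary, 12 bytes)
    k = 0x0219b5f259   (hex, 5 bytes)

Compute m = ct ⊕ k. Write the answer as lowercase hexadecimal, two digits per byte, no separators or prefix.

The 5-byte key repeats, so the effective keystream is 02 19 b5 f2 59 02 19 b5 f2 59 02 19.
byte 0:  88 ^   2 =  90
byte 1: 229 ^  25 = 252
byte 2: 245 ^ 181 =  64
byte 3: 195 ^ 242 =  49
byte 4:  99 ^  89 =  58
byte 5:  40 ^   2 =  42
byte 6: 240 ^  25 = 233
byte 7: 196 ^ 181 = 113
byte 8:  72 ^ 242 = 186
byte 9: 214 ^  89 = 143
byte 10: 214 ^   2 = 212
byte 11:  82 ^  25 =  75

5afc40313a2ae971ba8fd44b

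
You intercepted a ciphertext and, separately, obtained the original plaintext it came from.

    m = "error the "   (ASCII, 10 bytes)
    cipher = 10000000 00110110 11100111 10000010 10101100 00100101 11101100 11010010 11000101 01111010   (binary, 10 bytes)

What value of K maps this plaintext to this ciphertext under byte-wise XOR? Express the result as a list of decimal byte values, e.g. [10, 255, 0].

Since cipher = m ⊕ K, XORing both sides with m gives K = m ⊕ cipher.
65 XOR 80 = e5
72 XOR 36 = 44
72 XOR e7 = 95
6f XOR 82 = ed
72 XOR ac = de
20 XOR 25 = 05
74 XOR ec = 98
68 XOR d2 = ba
65 XOR c5 = a0
20 XOR 7a = 5a

[229, 68, 149, 237, 222, 5, 152, 186, 160, 90]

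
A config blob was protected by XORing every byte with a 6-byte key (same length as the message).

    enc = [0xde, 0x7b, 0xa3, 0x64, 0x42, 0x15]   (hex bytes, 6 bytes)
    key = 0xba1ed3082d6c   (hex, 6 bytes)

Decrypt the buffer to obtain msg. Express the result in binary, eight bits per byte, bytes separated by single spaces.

01100100 01100101 01110000 01101100 01101111 01111001

de xor ba = 64
7b xor 1e = 65
a3 xor d3 = 70
64 xor 08 = 6c
42 xor 2d = 6f
15 xor 6c = 79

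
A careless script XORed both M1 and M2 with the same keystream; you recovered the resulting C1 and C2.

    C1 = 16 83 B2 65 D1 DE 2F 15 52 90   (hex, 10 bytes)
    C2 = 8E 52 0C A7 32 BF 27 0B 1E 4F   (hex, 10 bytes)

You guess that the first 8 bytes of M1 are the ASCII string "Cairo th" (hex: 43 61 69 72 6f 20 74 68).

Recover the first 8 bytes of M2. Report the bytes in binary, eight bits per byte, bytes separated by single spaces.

First, C1 ⊕ C2 = (M1 ⊕ K) ⊕ (M2 ⊕ K) = M1 ⊕ M2, so the key drops out. Then M2 = (M1 ⊕ M2) ⊕ M1 over the first 8 bytes.
byte 0: (16 ^ 8e) ^ 43 = 98 ^ 43 = db
byte 1: (83 ^ 52) ^ 61 = d1 ^ 61 = b0
byte 2: (b2 ^ 0c) ^ 69 = be ^ 69 = d7
byte 3: (65 ^ a7) ^ 72 = c2 ^ 72 = b0
byte 4: (d1 ^ 32) ^ 6f = e3 ^ 6f = 8c
byte 5: (de ^ bf) ^ 20 = 61 ^ 20 = 41
byte 6: (2f ^ 27) ^ 74 = 08 ^ 74 = 7c
byte 7: (15 ^ 0b) ^ 68 = 1e ^ 68 = 76

11011011 10110000 11010111 10110000 10001100 01000001 01111100 01110110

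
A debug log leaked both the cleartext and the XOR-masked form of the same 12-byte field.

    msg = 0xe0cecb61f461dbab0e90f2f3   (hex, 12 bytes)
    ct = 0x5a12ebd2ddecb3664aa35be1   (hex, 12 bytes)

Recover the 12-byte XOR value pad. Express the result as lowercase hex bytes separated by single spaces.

Since ct = msg ⊕ pad, XORing both sides with msg gives pad = msg ⊕ ct.
byte 0: e0 ⊕ 5a = ba
byte 1: ce ⊕ 12 = dc
byte 2: cb ⊕ eb = 20
byte 3: 61 ⊕ d2 = b3
byte 4: f4 ⊕ dd = 29
byte 5: 61 ⊕ ec = 8d
byte 6: db ⊕ b3 = 68
byte 7: ab ⊕ 66 = cd
byte 8: 0e ⊕ 4a = 44
byte 9: 90 ⊕ a3 = 33
byte 10: f2 ⊕ 5b = a9
byte 11: f3 ⊕ e1 = 12

ba dc 20 b3 29 8d 68 cd 44 33 a9 12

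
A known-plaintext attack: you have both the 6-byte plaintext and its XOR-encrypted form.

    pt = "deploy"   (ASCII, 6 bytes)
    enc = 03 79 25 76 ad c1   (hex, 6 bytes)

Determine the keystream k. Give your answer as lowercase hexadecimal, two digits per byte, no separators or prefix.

Since enc = pt ⊕ k, XORing both sides with pt gives k = pt ⊕ enc.
byte 0: 01100100 ⊕ 00000011 = 01100111
byte 1: 01100101 ⊕ 01111001 = 00011100
byte 2: 01110000 ⊕ 00100101 = 01010101
byte 3: 01101100 ⊕ 01110110 = 00011010
byte 4: 01101111 ⊕ 10101101 = 11000010
byte 5: 01111001 ⊕ 11000001 = 10111000

671c551ac2b8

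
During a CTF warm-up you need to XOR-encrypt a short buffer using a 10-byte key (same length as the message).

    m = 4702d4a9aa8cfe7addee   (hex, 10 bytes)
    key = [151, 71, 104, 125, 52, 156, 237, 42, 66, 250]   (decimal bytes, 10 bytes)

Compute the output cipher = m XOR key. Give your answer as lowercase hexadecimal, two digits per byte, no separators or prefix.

d045bcd49e1013509f14

XOR is its own inverse, so applying the key byte-wise gives the result directly.
47 xor 97 = d0
02 xor 47 = 45
d4 xor 68 = bc
a9 xor 7d = d4
aa xor 34 = 9e
8c xor 9c = 10
fe xor ed = 13
7a xor 2a = 50
dd xor 42 = 9f
ee xor fa = 14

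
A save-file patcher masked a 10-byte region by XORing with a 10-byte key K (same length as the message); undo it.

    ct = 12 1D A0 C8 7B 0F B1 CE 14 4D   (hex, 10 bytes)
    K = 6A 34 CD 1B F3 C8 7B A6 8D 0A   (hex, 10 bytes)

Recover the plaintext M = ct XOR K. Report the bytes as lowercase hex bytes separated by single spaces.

XOR is its own inverse, so applying the key byte-wise gives the result directly.
12 ^ 6a = 78
1d ^ 34 = 29
a0 ^ cd = 6d
c8 ^ 1b = d3
7b ^ f3 = 88
0f ^ c8 = c7
b1 ^ 7b = ca
ce ^ a6 = 68
14 ^ 8d = 99
4d ^ 0a = 47

78 29 6d d3 88 c7 ca 68 99 47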